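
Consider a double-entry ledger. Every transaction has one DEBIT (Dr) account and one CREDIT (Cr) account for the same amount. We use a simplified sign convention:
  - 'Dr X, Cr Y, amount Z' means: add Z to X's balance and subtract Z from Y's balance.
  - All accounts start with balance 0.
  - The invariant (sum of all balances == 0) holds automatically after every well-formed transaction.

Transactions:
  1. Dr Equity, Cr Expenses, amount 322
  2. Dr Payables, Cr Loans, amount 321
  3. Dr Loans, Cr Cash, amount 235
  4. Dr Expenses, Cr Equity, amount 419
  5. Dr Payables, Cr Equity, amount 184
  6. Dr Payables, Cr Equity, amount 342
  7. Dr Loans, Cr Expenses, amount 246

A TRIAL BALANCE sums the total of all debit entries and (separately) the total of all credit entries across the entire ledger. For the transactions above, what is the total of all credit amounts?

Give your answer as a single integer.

Txn 1: credit+=322
Txn 2: credit+=321
Txn 3: credit+=235
Txn 4: credit+=419
Txn 5: credit+=184
Txn 6: credit+=342
Txn 7: credit+=246
Total credits = 2069

Answer: 2069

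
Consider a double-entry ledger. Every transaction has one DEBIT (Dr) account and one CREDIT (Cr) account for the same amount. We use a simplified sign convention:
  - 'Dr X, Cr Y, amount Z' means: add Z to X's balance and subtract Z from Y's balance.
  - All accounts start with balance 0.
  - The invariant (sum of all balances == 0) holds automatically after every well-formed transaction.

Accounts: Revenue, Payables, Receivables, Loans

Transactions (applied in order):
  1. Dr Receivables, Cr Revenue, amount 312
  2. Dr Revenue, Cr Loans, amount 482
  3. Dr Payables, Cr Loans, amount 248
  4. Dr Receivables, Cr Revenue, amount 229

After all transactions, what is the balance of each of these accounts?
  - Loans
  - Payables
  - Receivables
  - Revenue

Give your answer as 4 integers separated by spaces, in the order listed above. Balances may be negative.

Answer: -730 248 541 -59

Derivation:
After txn 1 (Dr Receivables, Cr Revenue, amount 312): Receivables=312 Revenue=-312
After txn 2 (Dr Revenue, Cr Loans, amount 482): Loans=-482 Receivables=312 Revenue=170
After txn 3 (Dr Payables, Cr Loans, amount 248): Loans=-730 Payables=248 Receivables=312 Revenue=170
After txn 4 (Dr Receivables, Cr Revenue, amount 229): Loans=-730 Payables=248 Receivables=541 Revenue=-59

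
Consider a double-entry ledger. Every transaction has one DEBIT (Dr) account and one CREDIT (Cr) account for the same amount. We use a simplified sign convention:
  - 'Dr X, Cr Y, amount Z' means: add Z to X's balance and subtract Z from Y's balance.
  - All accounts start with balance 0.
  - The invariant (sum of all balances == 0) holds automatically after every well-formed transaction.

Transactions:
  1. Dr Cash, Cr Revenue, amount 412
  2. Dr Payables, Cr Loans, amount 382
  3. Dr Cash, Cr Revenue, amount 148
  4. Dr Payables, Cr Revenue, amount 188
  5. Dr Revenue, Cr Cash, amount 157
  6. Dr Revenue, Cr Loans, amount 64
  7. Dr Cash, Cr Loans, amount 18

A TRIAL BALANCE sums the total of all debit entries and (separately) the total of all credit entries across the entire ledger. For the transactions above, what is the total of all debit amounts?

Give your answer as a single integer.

Answer: 1369

Derivation:
Txn 1: debit+=412
Txn 2: debit+=382
Txn 3: debit+=148
Txn 4: debit+=188
Txn 5: debit+=157
Txn 6: debit+=64
Txn 7: debit+=18
Total debits = 1369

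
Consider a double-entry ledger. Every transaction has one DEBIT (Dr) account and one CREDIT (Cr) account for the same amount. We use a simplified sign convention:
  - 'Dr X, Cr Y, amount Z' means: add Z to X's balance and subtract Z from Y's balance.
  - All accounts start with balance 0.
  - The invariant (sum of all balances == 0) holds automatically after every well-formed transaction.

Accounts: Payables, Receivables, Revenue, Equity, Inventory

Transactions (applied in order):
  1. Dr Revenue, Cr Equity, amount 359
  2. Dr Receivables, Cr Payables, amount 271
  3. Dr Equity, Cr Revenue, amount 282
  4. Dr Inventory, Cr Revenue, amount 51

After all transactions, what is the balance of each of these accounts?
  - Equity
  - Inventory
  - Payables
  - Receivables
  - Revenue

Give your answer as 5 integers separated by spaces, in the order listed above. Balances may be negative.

After txn 1 (Dr Revenue, Cr Equity, amount 359): Equity=-359 Revenue=359
After txn 2 (Dr Receivables, Cr Payables, amount 271): Equity=-359 Payables=-271 Receivables=271 Revenue=359
After txn 3 (Dr Equity, Cr Revenue, amount 282): Equity=-77 Payables=-271 Receivables=271 Revenue=77
After txn 4 (Dr Inventory, Cr Revenue, amount 51): Equity=-77 Inventory=51 Payables=-271 Receivables=271 Revenue=26

Answer: -77 51 -271 271 26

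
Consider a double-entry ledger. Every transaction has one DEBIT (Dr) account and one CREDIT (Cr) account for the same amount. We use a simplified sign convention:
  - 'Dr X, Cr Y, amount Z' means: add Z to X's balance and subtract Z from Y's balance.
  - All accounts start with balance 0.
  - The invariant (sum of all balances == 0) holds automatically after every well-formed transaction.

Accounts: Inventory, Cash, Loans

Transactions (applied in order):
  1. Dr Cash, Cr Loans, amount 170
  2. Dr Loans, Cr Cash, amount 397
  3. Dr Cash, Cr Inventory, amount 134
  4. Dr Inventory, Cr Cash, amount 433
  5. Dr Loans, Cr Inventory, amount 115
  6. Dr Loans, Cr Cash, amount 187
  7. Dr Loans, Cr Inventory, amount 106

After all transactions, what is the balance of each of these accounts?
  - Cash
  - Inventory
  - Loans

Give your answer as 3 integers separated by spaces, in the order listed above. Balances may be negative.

Answer: -713 78 635

Derivation:
After txn 1 (Dr Cash, Cr Loans, amount 170): Cash=170 Loans=-170
After txn 2 (Dr Loans, Cr Cash, amount 397): Cash=-227 Loans=227
After txn 3 (Dr Cash, Cr Inventory, amount 134): Cash=-93 Inventory=-134 Loans=227
After txn 4 (Dr Inventory, Cr Cash, amount 433): Cash=-526 Inventory=299 Loans=227
After txn 5 (Dr Loans, Cr Inventory, amount 115): Cash=-526 Inventory=184 Loans=342
After txn 6 (Dr Loans, Cr Cash, amount 187): Cash=-713 Inventory=184 Loans=529
After txn 7 (Dr Loans, Cr Inventory, amount 106): Cash=-713 Inventory=78 Loans=635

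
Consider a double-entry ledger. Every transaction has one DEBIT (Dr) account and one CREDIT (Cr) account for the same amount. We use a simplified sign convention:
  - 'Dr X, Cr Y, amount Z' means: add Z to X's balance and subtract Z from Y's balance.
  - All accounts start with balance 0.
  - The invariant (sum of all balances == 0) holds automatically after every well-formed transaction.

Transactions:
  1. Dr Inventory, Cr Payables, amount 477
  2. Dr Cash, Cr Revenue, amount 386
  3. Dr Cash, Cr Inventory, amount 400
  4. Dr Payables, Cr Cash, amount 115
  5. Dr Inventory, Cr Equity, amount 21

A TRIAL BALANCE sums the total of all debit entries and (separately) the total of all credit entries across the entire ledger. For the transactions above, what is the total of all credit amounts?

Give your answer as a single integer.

Txn 1: credit+=477
Txn 2: credit+=386
Txn 3: credit+=400
Txn 4: credit+=115
Txn 5: credit+=21
Total credits = 1399

Answer: 1399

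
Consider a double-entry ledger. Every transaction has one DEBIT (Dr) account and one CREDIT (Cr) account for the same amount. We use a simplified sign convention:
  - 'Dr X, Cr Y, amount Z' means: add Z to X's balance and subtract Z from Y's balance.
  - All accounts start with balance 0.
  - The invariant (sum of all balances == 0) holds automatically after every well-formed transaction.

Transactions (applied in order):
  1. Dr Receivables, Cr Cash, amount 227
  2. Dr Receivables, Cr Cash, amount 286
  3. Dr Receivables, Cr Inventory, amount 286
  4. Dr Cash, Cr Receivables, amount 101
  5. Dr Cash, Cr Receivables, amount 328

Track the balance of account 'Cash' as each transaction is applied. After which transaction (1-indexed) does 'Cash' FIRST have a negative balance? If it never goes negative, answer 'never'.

Answer: 1

Derivation:
After txn 1: Cash=-227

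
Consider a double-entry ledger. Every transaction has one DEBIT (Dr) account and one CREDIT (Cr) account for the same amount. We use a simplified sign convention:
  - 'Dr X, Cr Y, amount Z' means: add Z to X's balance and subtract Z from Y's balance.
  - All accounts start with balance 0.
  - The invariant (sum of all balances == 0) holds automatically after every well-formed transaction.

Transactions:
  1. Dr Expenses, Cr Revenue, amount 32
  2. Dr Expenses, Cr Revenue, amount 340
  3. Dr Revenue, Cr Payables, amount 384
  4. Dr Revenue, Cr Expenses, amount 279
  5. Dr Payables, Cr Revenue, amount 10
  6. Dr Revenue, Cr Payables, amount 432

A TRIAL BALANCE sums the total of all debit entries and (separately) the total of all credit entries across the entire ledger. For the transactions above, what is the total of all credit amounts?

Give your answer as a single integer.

Txn 1: credit+=32
Txn 2: credit+=340
Txn 3: credit+=384
Txn 4: credit+=279
Txn 5: credit+=10
Txn 6: credit+=432
Total credits = 1477

Answer: 1477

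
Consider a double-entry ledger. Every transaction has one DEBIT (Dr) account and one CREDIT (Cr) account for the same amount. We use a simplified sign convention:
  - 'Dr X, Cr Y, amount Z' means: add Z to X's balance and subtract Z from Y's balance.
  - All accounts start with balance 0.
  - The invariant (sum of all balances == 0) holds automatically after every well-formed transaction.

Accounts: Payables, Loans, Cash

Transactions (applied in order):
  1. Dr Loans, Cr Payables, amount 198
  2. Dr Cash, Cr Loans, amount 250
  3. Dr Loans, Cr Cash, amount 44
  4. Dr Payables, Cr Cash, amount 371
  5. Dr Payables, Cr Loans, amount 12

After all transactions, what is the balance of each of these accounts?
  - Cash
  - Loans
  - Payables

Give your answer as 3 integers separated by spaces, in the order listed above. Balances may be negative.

Answer: -165 -20 185

Derivation:
After txn 1 (Dr Loans, Cr Payables, amount 198): Loans=198 Payables=-198
After txn 2 (Dr Cash, Cr Loans, amount 250): Cash=250 Loans=-52 Payables=-198
After txn 3 (Dr Loans, Cr Cash, amount 44): Cash=206 Loans=-8 Payables=-198
After txn 4 (Dr Payables, Cr Cash, amount 371): Cash=-165 Loans=-8 Payables=173
After txn 5 (Dr Payables, Cr Loans, amount 12): Cash=-165 Loans=-20 Payables=185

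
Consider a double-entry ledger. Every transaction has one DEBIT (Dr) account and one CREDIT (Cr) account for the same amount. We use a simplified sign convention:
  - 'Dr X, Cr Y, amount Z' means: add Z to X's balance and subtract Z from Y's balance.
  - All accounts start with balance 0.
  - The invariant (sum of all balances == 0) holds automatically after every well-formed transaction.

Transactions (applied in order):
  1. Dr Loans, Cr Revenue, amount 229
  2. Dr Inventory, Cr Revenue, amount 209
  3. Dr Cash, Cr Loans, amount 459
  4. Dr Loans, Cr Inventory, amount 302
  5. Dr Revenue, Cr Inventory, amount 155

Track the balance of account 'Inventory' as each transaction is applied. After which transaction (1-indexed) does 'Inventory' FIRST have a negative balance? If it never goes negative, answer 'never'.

Answer: 4

Derivation:
After txn 1: Inventory=0
After txn 2: Inventory=209
After txn 3: Inventory=209
After txn 4: Inventory=-93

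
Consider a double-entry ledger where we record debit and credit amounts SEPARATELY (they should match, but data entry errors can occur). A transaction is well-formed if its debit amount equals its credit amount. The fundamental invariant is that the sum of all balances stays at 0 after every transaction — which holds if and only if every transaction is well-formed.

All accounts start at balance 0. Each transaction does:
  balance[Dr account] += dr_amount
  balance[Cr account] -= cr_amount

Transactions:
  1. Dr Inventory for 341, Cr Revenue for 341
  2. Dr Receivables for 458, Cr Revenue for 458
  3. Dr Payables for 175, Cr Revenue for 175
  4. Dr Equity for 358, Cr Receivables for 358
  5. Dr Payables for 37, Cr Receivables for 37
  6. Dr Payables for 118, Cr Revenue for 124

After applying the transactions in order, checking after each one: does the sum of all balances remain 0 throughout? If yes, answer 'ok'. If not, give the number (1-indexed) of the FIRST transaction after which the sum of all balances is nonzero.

Answer: 6

Derivation:
After txn 1: dr=341 cr=341 sum_balances=0
After txn 2: dr=458 cr=458 sum_balances=0
After txn 3: dr=175 cr=175 sum_balances=0
After txn 4: dr=358 cr=358 sum_balances=0
After txn 5: dr=37 cr=37 sum_balances=0
After txn 6: dr=118 cr=124 sum_balances=-6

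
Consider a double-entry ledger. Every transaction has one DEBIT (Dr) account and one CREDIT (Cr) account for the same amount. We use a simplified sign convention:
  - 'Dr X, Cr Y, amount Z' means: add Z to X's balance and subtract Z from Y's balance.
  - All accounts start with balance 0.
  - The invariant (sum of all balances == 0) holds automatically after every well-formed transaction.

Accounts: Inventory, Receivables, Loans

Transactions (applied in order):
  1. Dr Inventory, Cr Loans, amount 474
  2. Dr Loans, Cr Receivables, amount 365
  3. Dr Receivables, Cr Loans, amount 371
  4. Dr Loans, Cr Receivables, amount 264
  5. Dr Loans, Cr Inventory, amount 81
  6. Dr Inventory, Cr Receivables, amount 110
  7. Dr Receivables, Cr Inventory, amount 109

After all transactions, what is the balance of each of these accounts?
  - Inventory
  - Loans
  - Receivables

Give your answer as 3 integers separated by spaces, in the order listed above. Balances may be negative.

After txn 1 (Dr Inventory, Cr Loans, amount 474): Inventory=474 Loans=-474
After txn 2 (Dr Loans, Cr Receivables, amount 365): Inventory=474 Loans=-109 Receivables=-365
After txn 3 (Dr Receivables, Cr Loans, amount 371): Inventory=474 Loans=-480 Receivables=6
After txn 4 (Dr Loans, Cr Receivables, amount 264): Inventory=474 Loans=-216 Receivables=-258
After txn 5 (Dr Loans, Cr Inventory, amount 81): Inventory=393 Loans=-135 Receivables=-258
After txn 6 (Dr Inventory, Cr Receivables, amount 110): Inventory=503 Loans=-135 Receivables=-368
After txn 7 (Dr Receivables, Cr Inventory, amount 109): Inventory=394 Loans=-135 Receivables=-259

Answer: 394 -135 -259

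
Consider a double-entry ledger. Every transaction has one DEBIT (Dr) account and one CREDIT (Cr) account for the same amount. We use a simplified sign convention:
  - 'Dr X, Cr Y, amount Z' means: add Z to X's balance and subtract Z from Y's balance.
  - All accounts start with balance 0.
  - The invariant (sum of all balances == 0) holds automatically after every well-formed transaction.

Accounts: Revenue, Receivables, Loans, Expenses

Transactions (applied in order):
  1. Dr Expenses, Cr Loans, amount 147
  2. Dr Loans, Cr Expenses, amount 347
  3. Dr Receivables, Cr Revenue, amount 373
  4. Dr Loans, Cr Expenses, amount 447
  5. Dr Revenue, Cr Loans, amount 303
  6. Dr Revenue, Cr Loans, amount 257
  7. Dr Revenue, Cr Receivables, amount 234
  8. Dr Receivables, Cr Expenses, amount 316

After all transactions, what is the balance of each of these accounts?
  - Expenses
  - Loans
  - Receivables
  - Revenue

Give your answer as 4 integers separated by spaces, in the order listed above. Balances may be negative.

After txn 1 (Dr Expenses, Cr Loans, amount 147): Expenses=147 Loans=-147
After txn 2 (Dr Loans, Cr Expenses, amount 347): Expenses=-200 Loans=200
After txn 3 (Dr Receivables, Cr Revenue, amount 373): Expenses=-200 Loans=200 Receivables=373 Revenue=-373
After txn 4 (Dr Loans, Cr Expenses, amount 447): Expenses=-647 Loans=647 Receivables=373 Revenue=-373
After txn 5 (Dr Revenue, Cr Loans, amount 303): Expenses=-647 Loans=344 Receivables=373 Revenue=-70
After txn 6 (Dr Revenue, Cr Loans, amount 257): Expenses=-647 Loans=87 Receivables=373 Revenue=187
After txn 7 (Dr Revenue, Cr Receivables, amount 234): Expenses=-647 Loans=87 Receivables=139 Revenue=421
After txn 8 (Dr Receivables, Cr Expenses, amount 316): Expenses=-963 Loans=87 Receivables=455 Revenue=421

Answer: -963 87 455 421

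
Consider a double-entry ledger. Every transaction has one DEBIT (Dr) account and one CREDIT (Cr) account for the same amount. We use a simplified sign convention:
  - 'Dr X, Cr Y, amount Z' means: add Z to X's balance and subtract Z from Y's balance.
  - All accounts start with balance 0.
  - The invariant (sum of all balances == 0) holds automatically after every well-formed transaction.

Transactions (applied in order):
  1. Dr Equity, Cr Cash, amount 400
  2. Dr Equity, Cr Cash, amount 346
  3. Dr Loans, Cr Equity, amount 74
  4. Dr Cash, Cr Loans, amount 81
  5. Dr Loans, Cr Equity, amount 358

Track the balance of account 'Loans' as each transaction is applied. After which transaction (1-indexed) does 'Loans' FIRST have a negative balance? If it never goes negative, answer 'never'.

After txn 1: Loans=0
After txn 2: Loans=0
After txn 3: Loans=74
After txn 4: Loans=-7

Answer: 4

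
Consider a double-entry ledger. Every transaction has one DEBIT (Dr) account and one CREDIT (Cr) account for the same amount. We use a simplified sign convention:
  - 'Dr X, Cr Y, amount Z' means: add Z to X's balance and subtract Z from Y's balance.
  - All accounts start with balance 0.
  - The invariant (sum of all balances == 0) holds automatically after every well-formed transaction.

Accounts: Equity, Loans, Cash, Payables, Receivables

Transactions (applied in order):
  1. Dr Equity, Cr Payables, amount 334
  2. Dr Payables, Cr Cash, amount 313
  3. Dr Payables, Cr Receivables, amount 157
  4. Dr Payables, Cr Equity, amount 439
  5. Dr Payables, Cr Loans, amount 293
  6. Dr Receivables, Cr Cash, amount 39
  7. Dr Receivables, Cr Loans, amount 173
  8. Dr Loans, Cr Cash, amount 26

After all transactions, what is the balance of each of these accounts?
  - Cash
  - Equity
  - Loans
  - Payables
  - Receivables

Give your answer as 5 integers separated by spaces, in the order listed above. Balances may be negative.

After txn 1 (Dr Equity, Cr Payables, amount 334): Equity=334 Payables=-334
After txn 2 (Dr Payables, Cr Cash, amount 313): Cash=-313 Equity=334 Payables=-21
After txn 3 (Dr Payables, Cr Receivables, amount 157): Cash=-313 Equity=334 Payables=136 Receivables=-157
After txn 4 (Dr Payables, Cr Equity, amount 439): Cash=-313 Equity=-105 Payables=575 Receivables=-157
After txn 5 (Dr Payables, Cr Loans, amount 293): Cash=-313 Equity=-105 Loans=-293 Payables=868 Receivables=-157
After txn 6 (Dr Receivables, Cr Cash, amount 39): Cash=-352 Equity=-105 Loans=-293 Payables=868 Receivables=-118
After txn 7 (Dr Receivables, Cr Loans, amount 173): Cash=-352 Equity=-105 Loans=-466 Payables=868 Receivables=55
After txn 8 (Dr Loans, Cr Cash, amount 26): Cash=-378 Equity=-105 Loans=-440 Payables=868 Receivables=55

Answer: -378 -105 -440 868 55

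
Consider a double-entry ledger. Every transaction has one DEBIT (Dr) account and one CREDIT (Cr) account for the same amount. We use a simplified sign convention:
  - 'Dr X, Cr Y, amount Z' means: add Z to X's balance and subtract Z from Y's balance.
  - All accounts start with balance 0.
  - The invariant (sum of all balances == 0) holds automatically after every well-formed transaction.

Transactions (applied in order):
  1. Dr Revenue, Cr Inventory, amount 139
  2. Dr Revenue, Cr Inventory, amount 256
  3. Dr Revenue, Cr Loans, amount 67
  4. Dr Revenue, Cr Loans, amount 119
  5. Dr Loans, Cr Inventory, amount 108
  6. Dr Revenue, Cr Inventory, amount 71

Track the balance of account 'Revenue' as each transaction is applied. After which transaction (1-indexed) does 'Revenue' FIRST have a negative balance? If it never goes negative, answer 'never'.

Answer: never

Derivation:
After txn 1: Revenue=139
After txn 2: Revenue=395
After txn 3: Revenue=462
After txn 4: Revenue=581
After txn 5: Revenue=581
After txn 6: Revenue=652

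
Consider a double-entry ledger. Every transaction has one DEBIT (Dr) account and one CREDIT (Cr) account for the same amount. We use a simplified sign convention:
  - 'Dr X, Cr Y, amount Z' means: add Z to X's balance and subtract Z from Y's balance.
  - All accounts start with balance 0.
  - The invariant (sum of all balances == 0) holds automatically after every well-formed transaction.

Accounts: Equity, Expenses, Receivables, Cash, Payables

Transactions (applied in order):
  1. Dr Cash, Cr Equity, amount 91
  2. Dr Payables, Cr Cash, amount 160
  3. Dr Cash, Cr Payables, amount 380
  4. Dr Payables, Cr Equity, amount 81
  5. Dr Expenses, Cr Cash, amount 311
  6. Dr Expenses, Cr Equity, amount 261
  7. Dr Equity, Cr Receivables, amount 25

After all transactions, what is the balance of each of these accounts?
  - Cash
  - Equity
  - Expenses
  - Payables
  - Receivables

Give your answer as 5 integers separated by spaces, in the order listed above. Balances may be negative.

Answer: 0 -408 572 -139 -25

Derivation:
After txn 1 (Dr Cash, Cr Equity, amount 91): Cash=91 Equity=-91
After txn 2 (Dr Payables, Cr Cash, amount 160): Cash=-69 Equity=-91 Payables=160
After txn 3 (Dr Cash, Cr Payables, amount 380): Cash=311 Equity=-91 Payables=-220
After txn 4 (Dr Payables, Cr Equity, amount 81): Cash=311 Equity=-172 Payables=-139
After txn 5 (Dr Expenses, Cr Cash, amount 311): Cash=0 Equity=-172 Expenses=311 Payables=-139
After txn 6 (Dr Expenses, Cr Equity, amount 261): Cash=0 Equity=-433 Expenses=572 Payables=-139
After txn 7 (Dr Equity, Cr Receivables, amount 25): Cash=0 Equity=-408 Expenses=572 Payables=-139 Receivables=-25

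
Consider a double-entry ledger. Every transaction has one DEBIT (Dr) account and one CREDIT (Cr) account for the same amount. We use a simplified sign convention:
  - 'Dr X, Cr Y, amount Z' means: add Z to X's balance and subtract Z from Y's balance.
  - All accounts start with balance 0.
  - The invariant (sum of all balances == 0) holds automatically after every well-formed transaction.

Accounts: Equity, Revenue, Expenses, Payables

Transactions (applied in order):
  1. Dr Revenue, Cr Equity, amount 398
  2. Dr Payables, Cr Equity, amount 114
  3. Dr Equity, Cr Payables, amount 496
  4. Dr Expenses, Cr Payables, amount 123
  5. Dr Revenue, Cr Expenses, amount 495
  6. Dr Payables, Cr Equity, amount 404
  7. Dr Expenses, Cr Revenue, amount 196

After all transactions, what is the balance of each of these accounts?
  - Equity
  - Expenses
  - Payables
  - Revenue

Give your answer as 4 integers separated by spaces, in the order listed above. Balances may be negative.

Answer: -420 -176 -101 697

Derivation:
After txn 1 (Dr Revenue, Cr Equity, amount 398): Equity=-398 Revenue=398
After txn 2 (Dr Payables, Cr Equity, amount 114): Equity=-512 Payables=114 Revenue=398
After txn 3 (Dr Equity, Cr Payables, amount 496): Equity=-16 Payables=-382 Revenue=398
After txn 4 (Dr Expenses, Cr Payables, amount 123): Equity=-16 Expenses=123 Payables=-505 Revenue=398
After txn 5 (Dr Revenue, Cr Expenses, amount 495): Equity=-16 Expenses=-372 Payables=-505 Revenue=893
After txn 6 (Dr Payables, Cr Equity, amount 404): Equity=-420 Expenses=-372 Payables=-101 Revenue=893
After txn 7 (Dr Expenses, Cr Revenue, amount 196): Equity=-420 Expenses=-176 Payables=-101 Revenue=697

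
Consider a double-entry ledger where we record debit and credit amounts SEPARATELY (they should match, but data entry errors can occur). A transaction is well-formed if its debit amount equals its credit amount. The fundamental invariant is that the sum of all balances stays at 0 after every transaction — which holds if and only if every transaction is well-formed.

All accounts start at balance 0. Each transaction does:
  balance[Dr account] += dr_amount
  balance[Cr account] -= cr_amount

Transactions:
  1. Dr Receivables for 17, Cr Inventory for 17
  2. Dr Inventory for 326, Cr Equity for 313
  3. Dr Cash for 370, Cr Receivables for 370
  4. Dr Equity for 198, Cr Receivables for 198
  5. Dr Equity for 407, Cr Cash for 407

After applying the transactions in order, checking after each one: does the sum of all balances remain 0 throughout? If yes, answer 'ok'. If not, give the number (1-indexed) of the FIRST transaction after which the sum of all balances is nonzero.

After txn 1: dr=17 cr=17 sum_balances=0
After txn 2: dr=326 cr=313 sum_balances=13
After txn 3: dr=370 cr=370 sum_balances=13
After txn 4: dr=198 cr=198 sum_balances=13
After txn 5: dr=407 cr=407 sum_balances=13

Answer: 2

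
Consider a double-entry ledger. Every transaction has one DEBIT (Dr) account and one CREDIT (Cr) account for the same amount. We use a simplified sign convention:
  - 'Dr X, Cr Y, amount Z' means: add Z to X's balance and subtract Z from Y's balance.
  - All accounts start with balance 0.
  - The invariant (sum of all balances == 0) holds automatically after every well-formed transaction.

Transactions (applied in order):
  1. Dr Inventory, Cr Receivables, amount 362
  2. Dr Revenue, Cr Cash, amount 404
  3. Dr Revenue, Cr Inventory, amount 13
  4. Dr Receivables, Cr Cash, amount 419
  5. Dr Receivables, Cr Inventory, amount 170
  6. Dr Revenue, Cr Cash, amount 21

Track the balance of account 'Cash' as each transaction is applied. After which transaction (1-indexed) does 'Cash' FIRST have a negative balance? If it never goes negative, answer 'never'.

After txn 1: Cash=0
After txn 2: Cash=-404

Answer: 2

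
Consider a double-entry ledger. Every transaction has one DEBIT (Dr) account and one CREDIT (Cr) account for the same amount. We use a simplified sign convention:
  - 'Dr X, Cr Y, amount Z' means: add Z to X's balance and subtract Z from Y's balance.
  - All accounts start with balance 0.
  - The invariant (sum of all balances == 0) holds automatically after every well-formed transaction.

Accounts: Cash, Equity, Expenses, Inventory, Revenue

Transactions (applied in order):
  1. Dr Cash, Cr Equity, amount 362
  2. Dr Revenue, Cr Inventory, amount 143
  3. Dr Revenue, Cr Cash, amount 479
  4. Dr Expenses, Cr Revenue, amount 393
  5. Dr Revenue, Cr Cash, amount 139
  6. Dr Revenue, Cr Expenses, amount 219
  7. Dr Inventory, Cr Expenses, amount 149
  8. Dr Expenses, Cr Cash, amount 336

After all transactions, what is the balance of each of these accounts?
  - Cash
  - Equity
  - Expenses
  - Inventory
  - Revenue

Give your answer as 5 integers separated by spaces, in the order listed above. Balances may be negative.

After txn 1 (Dr Cash, Cr Equity, amount 362): Cash=362 Equity=-362
After txn 2 (Dr Revenue, Cr Inventory, amount 143): Cash=362 Equity=-362 Inventory=-143 Revenue=143
After txn 3 (Dr Revenue, Cr Cash, amount 479): Cash=-117 Equity=-362 Inventory=-143 Revenue=622
After txn 4 (Dr Expenses, Cr Revenue, amount 393): Cash=-117 Equity=-362 Expenses=393 Inventory=-143 Revenue=229
After txn 5 (Dr Revenue, Cr Cash, amount 139): Cash=-256 Equity=-362 Expenses=393 Inventory=-143 Revenue=368
After txn 6 (Dr Revenue, Cr Expenses, amount 219): Cash=-256 Equity=-362 Expenses=174 Inventory=-143 Revenue=587
After txn 7 (Dr Inventory, Cr Expenses, amount 149): Cash=-256 Equity=-362 Expenses=25 Inventory=6 Revenue=587
After txn 8 (Dr Expenses, Cr Cash, amount 336): Cash=-592 Equity=-362 Expenses=361 Inventory=6 Revenue=587

Answer: -592 -362 361 6 587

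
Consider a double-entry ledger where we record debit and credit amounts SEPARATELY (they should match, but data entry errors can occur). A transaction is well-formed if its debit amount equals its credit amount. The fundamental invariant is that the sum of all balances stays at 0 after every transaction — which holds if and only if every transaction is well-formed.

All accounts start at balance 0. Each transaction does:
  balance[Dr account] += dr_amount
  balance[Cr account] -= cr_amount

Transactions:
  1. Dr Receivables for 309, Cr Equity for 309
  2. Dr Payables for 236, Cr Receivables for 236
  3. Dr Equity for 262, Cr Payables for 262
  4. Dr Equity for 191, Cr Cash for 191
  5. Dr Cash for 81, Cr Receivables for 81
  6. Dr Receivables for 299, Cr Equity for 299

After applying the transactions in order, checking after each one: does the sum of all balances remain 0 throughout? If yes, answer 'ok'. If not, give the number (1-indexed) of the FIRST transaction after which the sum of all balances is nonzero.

After txn 1: dr=309 cr=309 sum_balances=0
After txn 2: dr=236 cr=236 sum_balances=0
After txn 3: dr=262 cr=262 sum_balances=0
After txn 4: dr=191 cr=191 sum_balances=0
After txn 5: dr=81 cr=81 sum_balances=0
After txn 6: dr=299 cr=299 sum_balances=0

Answer: ok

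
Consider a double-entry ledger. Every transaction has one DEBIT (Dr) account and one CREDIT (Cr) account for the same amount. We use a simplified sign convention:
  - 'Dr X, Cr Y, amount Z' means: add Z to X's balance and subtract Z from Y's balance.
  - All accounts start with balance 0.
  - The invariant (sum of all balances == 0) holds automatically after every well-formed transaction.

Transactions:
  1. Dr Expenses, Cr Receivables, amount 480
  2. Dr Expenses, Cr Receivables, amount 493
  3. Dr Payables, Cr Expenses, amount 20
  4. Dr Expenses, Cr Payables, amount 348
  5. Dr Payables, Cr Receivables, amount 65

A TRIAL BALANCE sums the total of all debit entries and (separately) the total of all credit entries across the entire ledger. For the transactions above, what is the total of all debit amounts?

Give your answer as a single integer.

Txn 1: debit+=480
Txn 2: debit+=493
Txn 3: debit+=20
Txn 4: debit+=348
Txn 5: debit+=65
Total debits = 1406

Answer: 1406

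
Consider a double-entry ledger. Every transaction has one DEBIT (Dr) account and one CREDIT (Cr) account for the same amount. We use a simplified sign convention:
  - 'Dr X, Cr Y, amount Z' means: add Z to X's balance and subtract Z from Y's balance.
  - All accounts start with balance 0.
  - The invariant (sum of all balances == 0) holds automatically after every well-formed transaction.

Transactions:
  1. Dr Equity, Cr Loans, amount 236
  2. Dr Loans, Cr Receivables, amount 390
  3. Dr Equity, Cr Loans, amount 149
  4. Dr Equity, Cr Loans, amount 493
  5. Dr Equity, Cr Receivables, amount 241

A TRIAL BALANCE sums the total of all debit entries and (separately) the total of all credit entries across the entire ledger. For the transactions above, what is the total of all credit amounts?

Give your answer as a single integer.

Answer: 1509

Derivation:
Txn 1: credit+=236
Txn 2: credit+=390
Txn 3: credit+=149
Txn 4: credit+=493
Txn 5: credit+=241
Total credits = 1509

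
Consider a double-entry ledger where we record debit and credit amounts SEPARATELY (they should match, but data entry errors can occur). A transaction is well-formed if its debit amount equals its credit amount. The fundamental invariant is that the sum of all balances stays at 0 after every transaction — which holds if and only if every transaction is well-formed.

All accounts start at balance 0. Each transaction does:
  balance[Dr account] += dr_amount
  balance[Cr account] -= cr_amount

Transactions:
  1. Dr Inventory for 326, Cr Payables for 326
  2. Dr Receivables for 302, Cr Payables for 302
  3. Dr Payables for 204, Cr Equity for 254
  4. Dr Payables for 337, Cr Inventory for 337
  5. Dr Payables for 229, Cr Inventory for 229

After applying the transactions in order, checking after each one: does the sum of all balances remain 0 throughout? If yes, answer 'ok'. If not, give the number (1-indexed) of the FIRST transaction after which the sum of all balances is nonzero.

After txn 1: dr=326 cr=326 sum_balances=0
After txn 2: dr=302 cr=302 sum_balances=0
After txn 3: dr=204 cr=254 sum_balances=-50
After txn 4: dr=337 cr=337 sum_balances=-50
After txn 5: dr=229 cr=229 sum_balances=-50

Answer: 3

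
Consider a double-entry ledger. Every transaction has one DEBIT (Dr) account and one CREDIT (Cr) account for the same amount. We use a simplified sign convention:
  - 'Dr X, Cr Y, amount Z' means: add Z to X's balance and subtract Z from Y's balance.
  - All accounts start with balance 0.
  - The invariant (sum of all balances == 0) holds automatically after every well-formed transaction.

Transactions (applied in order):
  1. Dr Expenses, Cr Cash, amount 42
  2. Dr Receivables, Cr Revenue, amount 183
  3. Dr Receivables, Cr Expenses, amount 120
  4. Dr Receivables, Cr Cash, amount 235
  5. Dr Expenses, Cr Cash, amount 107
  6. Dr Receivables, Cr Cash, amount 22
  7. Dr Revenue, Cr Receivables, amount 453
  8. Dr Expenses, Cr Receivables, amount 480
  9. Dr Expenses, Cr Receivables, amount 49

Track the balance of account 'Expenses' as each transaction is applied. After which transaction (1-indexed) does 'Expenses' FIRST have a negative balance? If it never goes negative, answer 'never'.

Answer: 3

Derivation:
After txn 1: Expenses=42
After txn 2: Expenses=42
After txn 3: Expenses=-78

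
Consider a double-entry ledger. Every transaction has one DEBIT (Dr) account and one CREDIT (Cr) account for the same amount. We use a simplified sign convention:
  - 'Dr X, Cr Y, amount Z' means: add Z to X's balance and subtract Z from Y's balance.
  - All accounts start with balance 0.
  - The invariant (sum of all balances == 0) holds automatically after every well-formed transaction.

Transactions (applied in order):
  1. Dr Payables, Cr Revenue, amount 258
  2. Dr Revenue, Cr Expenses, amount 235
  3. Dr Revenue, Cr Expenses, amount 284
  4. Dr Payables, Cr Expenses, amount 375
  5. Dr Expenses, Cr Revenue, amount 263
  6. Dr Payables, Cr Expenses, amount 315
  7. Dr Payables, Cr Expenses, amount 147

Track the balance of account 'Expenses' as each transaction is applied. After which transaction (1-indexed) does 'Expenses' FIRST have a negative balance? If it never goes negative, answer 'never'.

After txn 1: Expenses=0
After txn 2: Expenses=-235

Answer: 2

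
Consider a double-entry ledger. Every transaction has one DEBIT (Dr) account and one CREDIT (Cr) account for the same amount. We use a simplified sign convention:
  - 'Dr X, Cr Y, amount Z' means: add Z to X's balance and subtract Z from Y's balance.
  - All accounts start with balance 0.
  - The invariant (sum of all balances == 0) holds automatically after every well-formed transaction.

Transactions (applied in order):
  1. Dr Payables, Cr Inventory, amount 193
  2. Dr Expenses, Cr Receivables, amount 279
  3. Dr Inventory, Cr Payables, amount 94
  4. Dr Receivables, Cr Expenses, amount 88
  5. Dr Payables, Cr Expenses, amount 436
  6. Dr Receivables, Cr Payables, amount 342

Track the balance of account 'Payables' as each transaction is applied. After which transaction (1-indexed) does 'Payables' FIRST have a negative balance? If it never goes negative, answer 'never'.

After txn 1: Payables=193
After txn 2: Payables=193
After txn 3: Payables=99
After txn 4: Payables=99
After txn 5: Payables=535
After txn 6: Payables=193

Answer: never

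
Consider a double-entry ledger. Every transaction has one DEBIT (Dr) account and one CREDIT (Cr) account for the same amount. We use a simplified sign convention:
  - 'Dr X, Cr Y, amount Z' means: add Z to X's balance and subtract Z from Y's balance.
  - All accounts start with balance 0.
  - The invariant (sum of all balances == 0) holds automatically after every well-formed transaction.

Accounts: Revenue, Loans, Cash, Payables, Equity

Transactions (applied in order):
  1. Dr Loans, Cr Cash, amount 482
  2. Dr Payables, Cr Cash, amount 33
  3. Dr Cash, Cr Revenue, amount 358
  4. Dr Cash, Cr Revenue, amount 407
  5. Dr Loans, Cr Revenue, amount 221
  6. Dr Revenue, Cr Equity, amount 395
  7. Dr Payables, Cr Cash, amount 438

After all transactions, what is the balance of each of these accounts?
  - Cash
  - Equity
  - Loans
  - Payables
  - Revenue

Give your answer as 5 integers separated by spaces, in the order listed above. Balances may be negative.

Answer: -188 -395 703 471 -591

Derivation:
After txn 1 (Dr Loans, Cr Cash, amount 482): Cash=-482 Loans=482
After txn 2 (Dr Payables, Cr Cash, amount 33): Cash=-515 Loans=482 Payables=33
After txn 3 (Dr Cash, Cr Revenue, amount 358): Cash=-157 Loans=482 Payables=33 Revenue=-358
After txn 4 (Dr Cash, Cr Revenue, amount 407): Cash=250 Loans=482 Payables=33 Revenue=-765
After txn 5 (Dr Loans, Cr Revenue, amount 221): Cash=250 Loans=703 Payables=33 Revenue=-986
After txn 6 (Dr Revenue, Cr Equity, amount 395): Cash=250 Equity=-395 Loans=703 Payables=33 Revenue=-591
After txn 7 (Dr Payables, Cr Cash, amount 438): Cash=-188 Equity=-395 Loans=703 Payables=471 Revenue=-591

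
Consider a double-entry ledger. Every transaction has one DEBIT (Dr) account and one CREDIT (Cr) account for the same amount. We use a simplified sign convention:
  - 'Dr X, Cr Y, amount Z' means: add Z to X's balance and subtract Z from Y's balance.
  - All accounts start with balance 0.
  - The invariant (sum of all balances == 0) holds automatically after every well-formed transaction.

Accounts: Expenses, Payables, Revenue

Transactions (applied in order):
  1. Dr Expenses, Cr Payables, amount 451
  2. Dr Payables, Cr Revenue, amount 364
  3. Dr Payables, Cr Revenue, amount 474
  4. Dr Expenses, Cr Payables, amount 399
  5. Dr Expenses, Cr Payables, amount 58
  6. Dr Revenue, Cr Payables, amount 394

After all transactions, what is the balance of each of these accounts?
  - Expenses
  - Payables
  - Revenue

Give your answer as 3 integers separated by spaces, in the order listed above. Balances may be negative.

Answer: 908 -464 -444

Derivation:
After txn 1 (Dr Expenses, Cr Payables, amount 451): Expenses=451 Payables=-451
After txn 2 (Dr Payables, Cr Revenue, amount 364): Expenses=451 Payables=-87 Revenue=-364
After txn 3 (Dr Payables, Cr Revenue, amount 474): Expenses=451 Payables=387 Revenue=-838
After txn 4 (Dr Expenses, Cr Payables, amount 399): Expenses=850 Payables=-12 Revenue=-838
After txn 5 (Dr Expenses, Cr Payables, amount 58): Expenses=908 Payables=-70 Revenue=-838
After txn 6 (Dr Revenue, Cr Payables, amount 394): Expenses=908 Payables=-464 Revenue=-444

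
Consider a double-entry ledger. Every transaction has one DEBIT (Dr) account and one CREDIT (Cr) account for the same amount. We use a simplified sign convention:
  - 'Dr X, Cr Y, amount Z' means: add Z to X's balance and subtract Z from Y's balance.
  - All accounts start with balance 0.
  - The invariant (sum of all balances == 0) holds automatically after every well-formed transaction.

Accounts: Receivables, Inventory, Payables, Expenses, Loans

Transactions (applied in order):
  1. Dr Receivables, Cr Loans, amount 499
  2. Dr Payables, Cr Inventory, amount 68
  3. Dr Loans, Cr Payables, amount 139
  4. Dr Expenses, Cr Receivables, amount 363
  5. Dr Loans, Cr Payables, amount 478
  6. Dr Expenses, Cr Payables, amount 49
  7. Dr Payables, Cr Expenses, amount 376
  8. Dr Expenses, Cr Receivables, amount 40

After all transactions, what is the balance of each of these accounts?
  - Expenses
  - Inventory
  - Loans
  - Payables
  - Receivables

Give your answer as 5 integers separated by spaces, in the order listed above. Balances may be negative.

After txn 1 (Dr Receivables, Cr Loans, amount 499): Loans=-499 Receivables=499
After txn 2 (Dr Payables, Cr Inventory, amount 68): Inventory=-68 Loans=-499 Payables=68 Receivables=499
After txn 3 (Dr Loans, Cr Payables, amount 139): Inventory=-68 Loans=-360 Payables=-71 Receivables=499
After txn 4 (Dr Expenses, Cr Receivables, amount 363): Expenses=363 Inventory=-68 Loans=-360 Payables=-71 Receivables=136
After txn 5 (Dr Loans, Cr Payables, amount 478): Expenses=363 Inventory=-68 Loans=118 Payables=-549 Receivables=136
After txn 6 (Dr Expenses, Cr Payables, amount 49): Expenses=412 Inventory=-68 Loans=118 Payables=-598 Receivables=136
After txn 7 (Dr Payables, Cr Expenses, amount 376): Expenses=36 Inventory=-68 Loans=118 Payables=-222 Receivables=136
After txn 8 (Dr Expenses, Cr Receivables, amount 40): Expenses=76 Inventory=-68 Loans=118 Payables=-222 Receivables=96

Answer: 76 -68 118 -222 96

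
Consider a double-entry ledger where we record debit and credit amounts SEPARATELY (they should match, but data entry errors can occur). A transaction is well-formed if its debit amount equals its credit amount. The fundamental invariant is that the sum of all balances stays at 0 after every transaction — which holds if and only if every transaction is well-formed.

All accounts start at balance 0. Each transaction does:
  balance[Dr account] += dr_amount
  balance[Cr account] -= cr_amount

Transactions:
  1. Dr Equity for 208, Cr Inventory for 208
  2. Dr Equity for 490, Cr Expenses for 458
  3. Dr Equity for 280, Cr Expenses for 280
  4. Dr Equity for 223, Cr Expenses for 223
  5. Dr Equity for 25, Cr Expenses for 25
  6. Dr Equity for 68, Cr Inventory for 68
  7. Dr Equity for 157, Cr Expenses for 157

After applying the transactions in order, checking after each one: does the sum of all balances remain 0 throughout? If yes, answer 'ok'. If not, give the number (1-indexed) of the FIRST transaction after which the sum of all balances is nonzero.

Answer: 2

Derivation:
After txn 1: dr=208 cr=208 sum_balances=0
After txn 2: dr=490 cr=458 sum_balances=32
After txn 3: dr=280 cr=280 sum_balances=32
After txn 4: dr=223 cr=223 sum_balances=32
After txn 5: dr=25 cr=25 sum_balances=32
After txn 6: dr=68 cr=68 sum_balances=32
After txn 7: dr=157 cr=157 sum_balances=32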